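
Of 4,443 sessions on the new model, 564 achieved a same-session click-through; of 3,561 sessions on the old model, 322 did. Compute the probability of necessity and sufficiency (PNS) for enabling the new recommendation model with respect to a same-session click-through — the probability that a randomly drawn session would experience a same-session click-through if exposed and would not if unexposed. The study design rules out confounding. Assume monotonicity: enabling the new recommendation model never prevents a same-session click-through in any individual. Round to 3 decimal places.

PNS ≈ 0.037

p₁ = P(outcome | exposed) = 564/4443 = 0.12694
p₀ = P(outcome | unexposed) = 322/3561 = 0.090424
Under exogeneity and monotonicity, PNS = p₁ − p₀.
PNS = 0.12694 − 0.090424 = 0.036517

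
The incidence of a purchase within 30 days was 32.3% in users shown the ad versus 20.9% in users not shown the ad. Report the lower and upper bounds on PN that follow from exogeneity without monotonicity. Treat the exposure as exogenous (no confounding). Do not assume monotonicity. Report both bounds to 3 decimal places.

p₁ = 0.323, p₀ = 0.209.
Under exogeneity alone the bounds on PN are max{0,(p₁−p₀)/p₁} ≤ PN ≤ min{1,(1−p₀)/p₁}.
  lower = (p₁ − p₀)/p₁ = 0.114 / 0.323 ≈ 0.3529
  upper = min{1, (1 − p₀)/p₁} = 0.791 / 0.323 ≈ 2.4489 → capped at 1

0.353 ≤ PN ≤ 1.000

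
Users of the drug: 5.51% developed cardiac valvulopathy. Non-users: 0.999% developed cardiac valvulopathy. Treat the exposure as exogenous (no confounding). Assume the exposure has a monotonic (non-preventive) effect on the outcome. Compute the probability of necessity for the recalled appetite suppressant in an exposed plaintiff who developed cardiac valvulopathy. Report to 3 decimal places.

PN ≈ 0.819

p₁ = 0.0551, p₀ = 0.00999.
Under exogeneity and monotonicity, PN = (p₁ − p₀) / p₁.
PN = (0.0551 − 0.00999) / 0.0551 = 0.04511 / 0.0551 ≈ 0.8187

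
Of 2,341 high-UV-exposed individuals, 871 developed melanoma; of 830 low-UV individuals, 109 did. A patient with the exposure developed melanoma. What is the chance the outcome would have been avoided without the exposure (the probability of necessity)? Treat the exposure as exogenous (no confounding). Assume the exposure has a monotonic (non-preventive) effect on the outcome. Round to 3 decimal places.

PN ≈ 0.647

p₁ = P(outcome | exposed) = 871/2341 = 0.37206
p₀ = P(outcome | unexposed) = 109/830 = 0.13133
Under exogeneity and monotonicity, PN = (p₁ − p₀) / p₁.
PN = (0.37206 − 0.13133) / 0.37206 = 0.24074 / 0.37206 ≈ 0.6470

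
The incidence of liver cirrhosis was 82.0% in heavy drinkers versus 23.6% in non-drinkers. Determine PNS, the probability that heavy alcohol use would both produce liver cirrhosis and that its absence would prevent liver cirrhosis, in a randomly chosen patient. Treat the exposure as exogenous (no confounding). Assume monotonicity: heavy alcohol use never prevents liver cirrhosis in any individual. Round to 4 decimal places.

p₁ = 0.82, p₀ = 0.236.
Under exogeneity and monotonicity, PNS = p₁ − p₀.
PNS = 0.82 − 0.236 = 0.584

PNS ≈ 0.5840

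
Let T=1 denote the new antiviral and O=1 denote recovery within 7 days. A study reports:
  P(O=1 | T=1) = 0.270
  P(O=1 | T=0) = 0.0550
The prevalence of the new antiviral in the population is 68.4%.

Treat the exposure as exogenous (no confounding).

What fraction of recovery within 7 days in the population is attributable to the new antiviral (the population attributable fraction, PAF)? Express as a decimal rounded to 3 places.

PAF ≈ 0.728

Let p₁ = 0.27, p₀ = 0.055.
Overall risk P(Y=1) = π·p₁ + (1−π)·p₀ = 0.684×0.27 + 0.316×0.055 = 0.20206.
Under exogeneity, PAF = [P(Y=1) − p₀] / P(Y=1).
PAF = (0.20206 − 0.055) / 0.20206 ≈ 0.7278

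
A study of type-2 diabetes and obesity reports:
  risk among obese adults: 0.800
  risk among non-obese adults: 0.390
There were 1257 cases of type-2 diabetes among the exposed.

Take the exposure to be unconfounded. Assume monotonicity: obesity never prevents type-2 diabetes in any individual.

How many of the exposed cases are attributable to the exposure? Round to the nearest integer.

about 644 cases

Let p₁ = 0.8, p₀ = 0.39.
PN = (p₁ − p₀)/p₁ = (0.8 − 0.39) / 0.8 ≈ 0.51250.
Attributable cases ≈ PN × (exposed cases) = 0.51250 × 1257 ≈ 644.21.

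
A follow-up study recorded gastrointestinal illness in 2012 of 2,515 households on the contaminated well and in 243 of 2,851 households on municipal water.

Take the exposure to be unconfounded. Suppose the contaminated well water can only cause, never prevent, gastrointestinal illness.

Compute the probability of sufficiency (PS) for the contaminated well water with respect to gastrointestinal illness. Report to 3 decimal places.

PS ≈ 0.781

p₁ = P(outcome | exposed) = 2012/2515 = 0.8
p₀ = P(outcome | unexposed) = 243/2851 = 0.085233
Under exogeneity and monotonicity, PS = (p₁ − p₀) / (1 − p₀).
PS = (0.8 − 0.085233) / (1 − 0.085233) = 0.71477 / 0.91477 ≈ 0.7814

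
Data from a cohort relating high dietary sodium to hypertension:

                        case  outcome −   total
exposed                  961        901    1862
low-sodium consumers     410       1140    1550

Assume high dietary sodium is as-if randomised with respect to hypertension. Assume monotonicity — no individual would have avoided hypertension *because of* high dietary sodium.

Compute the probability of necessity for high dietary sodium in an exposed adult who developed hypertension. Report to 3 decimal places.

PN ≈ 0.487

p₁ = P(outcome | exposed) = 961/1862 = 0.51611
p₀ = P(outcome | unexposed) = 410/1550 = 0.26452
Under exogeneity and monotonicity, PN = (p₁ − p₀) / p₁.
PN = (0.51611 − 0.26452) / 0.51611 = 0.2516 / 0.51611 ≈ 0.4875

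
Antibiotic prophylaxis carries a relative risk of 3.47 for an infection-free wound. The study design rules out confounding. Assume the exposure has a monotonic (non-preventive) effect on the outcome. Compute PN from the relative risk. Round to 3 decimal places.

PN ≈ 0.712

Under exogeneity and monotonicity, PN = (RR − 1) / RR = 1 − 1/RR.
PN = (3.47 − 1) / 3.47 = 2.47 / 3.47 ≈ 0.7118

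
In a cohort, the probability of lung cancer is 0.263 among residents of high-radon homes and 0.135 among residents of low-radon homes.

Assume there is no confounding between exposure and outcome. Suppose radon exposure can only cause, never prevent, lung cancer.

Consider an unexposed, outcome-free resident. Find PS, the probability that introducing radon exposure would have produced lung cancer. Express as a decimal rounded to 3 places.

Let p₁ = 0.263, p₀ = 0.135.
Under exogeneity and monotonicity, PS = (p₁ − p₀) / (1 − p₀).
PS = (0.263 − 0.135) / (1 − 0.135) = 0.128 / 0.865 ≈ 0.1480

PS ≈ 0.148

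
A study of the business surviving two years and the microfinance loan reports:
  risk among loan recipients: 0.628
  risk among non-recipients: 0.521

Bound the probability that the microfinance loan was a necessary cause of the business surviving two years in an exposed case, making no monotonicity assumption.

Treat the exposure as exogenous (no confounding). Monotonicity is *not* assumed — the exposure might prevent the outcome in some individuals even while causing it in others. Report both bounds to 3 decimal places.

Let p₁ = 0.628, p₀ = 0.521.
Under exogeneity alone the bounds on PN are max{0,(p₁−p₀)/p₁} ≤ PN ≤ min{1,(1−p₀)/p₁}.
  lower = (p₁ − p₀)/p₁ = 0.107 / 0.628 ≈ 0.1704
  upper = min{1, (1 − p₀)/p₁} = 0.479 / 0.628 ≈ 0.7627

0.170 ≤ PN ≤ 0.763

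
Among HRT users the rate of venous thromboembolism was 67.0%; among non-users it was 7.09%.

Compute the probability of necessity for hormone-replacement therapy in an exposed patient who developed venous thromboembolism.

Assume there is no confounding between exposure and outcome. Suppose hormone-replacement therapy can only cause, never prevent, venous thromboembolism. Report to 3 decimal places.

PN ≈ 0.894

p₁ = 0.67, p₀ = 0.0709.
Under exogeneity and monotonicity, PN = (p₁ − p₀) / p₁.
PN = (0.67 − 0.0709) / 0.67 = 0.5991 / 0.67 ≈ 0.8942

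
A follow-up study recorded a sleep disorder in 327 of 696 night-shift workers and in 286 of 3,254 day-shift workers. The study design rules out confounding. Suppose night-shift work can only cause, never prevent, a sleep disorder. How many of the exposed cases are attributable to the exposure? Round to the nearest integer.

p₁ = P(outcome | exposed) = 327/696 = 0.46983
p₀ = P(outcome | unexposed) = 286/3254 = 0.087892
PN = (p₁ − p₀)/p₁ = (0.46983 − 0.087892) / 0.46983 ≈ 0.81293.
Attributable cases ≈ PN × (exposed cases) = 0.81293 × 327 ≈ 265.83.

about 266 cases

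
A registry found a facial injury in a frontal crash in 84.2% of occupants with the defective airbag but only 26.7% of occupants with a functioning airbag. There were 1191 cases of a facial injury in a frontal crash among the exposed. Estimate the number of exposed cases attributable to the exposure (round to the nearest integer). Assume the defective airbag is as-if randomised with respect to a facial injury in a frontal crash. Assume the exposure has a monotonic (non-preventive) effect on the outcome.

about 813 cases

p₁ = 0.842, p₀ = 0.267.
PN = (p₁ − p₀)/p₁ = (0.842 − 0.267) / 0.842 ≈ 0.68290.
Attributable cases ≈ PN × (exposed cases) = 0.68290 × 1191 ≈ 813.33.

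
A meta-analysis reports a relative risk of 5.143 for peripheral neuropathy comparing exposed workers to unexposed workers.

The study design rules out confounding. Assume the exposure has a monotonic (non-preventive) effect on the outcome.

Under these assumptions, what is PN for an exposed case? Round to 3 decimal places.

PN ≈ 0.806

Under exogeneity and monotonicity, PN = (RR − 1) / RR = 1 − 1/RR.
PN = (5.143 − 1) / 5.143 = 4.143 / 5.143 ≈ 0.8056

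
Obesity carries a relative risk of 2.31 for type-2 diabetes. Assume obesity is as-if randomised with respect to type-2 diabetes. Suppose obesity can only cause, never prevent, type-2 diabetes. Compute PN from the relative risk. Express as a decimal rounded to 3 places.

Under exogeneity and monotonicity, PN = (RR − 1) / RR = 1 − 1/RR.
PN = (2.31 − 1) / 2.31 = 1.31 / 2.31 ≈ 0.5671

PN ≈ 0.567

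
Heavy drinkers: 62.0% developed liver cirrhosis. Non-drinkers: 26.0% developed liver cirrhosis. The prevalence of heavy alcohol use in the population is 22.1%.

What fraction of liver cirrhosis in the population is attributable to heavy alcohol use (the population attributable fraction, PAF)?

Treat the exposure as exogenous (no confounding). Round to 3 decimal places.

p₁ = 0.62, p₀ = 0.26.
Overall risk P(Y=1) = π·p₁ + (1−π)·p₀ = 0.221×0.62 + 0.779×0.26 = 0.33956.
Under exogeneity, PAF = [P(Y=1) − p₀] / P(Y=1).
PAF = (0.33956 − 0.26) / 0.33956 ≈ 0.2343

PAF ≈ 0.234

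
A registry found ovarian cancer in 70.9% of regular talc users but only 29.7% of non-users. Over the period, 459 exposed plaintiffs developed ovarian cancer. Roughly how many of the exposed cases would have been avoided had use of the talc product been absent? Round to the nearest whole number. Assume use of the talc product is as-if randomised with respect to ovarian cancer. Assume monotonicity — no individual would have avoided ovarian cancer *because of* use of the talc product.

p₁ = 0.709, p₀ = 0.297.
PN = (p₁ − p₀)/p₁ = (0.709 − 0.297) / 0.709 ≈ 0.58110.
Attributable cases ≈ PN × (exposed cases) = 0.58110 × 459 ≈ 266.72.

about 267 cases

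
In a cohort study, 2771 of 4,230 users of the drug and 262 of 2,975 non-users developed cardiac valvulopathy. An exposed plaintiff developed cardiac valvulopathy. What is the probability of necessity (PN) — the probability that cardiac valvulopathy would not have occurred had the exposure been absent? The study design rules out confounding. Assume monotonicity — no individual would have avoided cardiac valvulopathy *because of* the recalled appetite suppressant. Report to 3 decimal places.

p₁ = P(outcome | exposed) = 2771/4230 = 0.65508
p₀ = P(outcome | unexposed) = 262/2975 = 0.088067
Under exogeneity and monotonicity, PN = (p₁ − p₀) / p₁.
PN = (0.65508 − 0.088067) / 0.65508 = 0.56702 / 0.65508 ≈ 0.8656

PN ≈ 0.866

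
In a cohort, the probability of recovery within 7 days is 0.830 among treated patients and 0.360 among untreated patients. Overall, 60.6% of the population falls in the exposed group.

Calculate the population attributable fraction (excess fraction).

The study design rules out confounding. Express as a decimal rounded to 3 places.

Let p₁ = 0.83, p₀ = 0.36.
Overall risk P(Y=1) = π·p₁ + (1−π)·p₀ = 0.606×0.83 + 0.394×0.36 = 0.64482.
Under exogeneity, PAF = [P(Y=1) − p₀] / P(Y=1).
PAF = (0.64482 − 0.36) / 0.64482 ≈ 0.4417

PAF ≈ 0.442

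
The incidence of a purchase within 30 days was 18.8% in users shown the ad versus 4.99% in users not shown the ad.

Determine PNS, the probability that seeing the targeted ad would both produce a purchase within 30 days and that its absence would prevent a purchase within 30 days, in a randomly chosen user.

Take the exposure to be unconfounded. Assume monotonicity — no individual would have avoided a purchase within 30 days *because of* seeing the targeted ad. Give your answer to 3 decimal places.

p₁ = 0.188, p₀ = 0.0499.
Under exogeneity and monotonicity, PNS = p₁ − p₀.
PNS = 0.188 − 0.0499 = 0.1381

PNS ≈ 0.138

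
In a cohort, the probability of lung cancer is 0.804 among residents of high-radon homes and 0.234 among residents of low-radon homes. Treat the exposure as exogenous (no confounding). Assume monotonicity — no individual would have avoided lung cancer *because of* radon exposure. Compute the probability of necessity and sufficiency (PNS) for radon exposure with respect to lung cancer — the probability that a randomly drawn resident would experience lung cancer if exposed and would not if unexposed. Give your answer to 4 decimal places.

Let p₁ = 0.804, p₀ = 0.234.
Under exogeneity and monotonicity, PNS = p₁ − p₀.
PNS = 0.804 − 0.234 = 0.57

PNS ≈ 0.5700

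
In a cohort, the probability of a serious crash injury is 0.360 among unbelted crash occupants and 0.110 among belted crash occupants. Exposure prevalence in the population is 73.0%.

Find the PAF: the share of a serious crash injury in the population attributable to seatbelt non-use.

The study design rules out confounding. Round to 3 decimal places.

PAF ≈ 0.624

Let p₁ = 0.36, p₀ = 0.11.
Overall risk P(Y=1) = π·p₁ + (1−π)·p₀ = 0.73×0.36 + 0.27×0.11 = 0.2925.
Under exogeneity, PAF = [P(Y=1) − p₀] / P(Y=1).
PAF = (0.2925 − 0.11) / 0.2925 ≈ 0.6239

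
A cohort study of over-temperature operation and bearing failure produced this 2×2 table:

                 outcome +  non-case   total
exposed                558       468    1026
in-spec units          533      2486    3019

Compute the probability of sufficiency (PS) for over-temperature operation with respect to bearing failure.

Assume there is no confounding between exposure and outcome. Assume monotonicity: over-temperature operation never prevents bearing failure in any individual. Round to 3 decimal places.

PS ≈ 0.446

p₁ = P(outcome | exposed) = 558/1026 = 0.54386
p₀ = P(outcome | unexposed) = 533/3019 = 0.17655
Under exogeneity and monotonicity, PS = (p₁ − p₀) / (1 − p₀).
PS = (0.54386 − 0.17655) / (1 − 0.17655) = 0.36731 / 0.82345 ≈ 0.4461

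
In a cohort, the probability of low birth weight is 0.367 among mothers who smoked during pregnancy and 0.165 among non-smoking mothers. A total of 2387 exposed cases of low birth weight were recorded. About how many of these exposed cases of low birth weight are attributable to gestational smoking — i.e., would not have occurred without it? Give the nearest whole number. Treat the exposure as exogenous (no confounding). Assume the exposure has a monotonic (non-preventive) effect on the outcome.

about 1314 cases

Let p₁ = 0.367, p₀ = 0.165.
PN = (p₁ − p₀)/p₁ = (0.367 − 0.165) / 0.367 ≈ 0.55041.
Attributable cases ≈ PN × (exposed cases) = 0.55041 × 2387 ≈ 1313.83.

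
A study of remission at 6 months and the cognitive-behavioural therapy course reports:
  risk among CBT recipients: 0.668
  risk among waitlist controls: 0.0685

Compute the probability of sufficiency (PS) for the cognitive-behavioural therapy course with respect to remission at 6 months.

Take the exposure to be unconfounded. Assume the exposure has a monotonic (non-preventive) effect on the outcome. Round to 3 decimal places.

PS ≈ 0.644

Let p₁ = 0.668, p₀ = 0.0685.
Under exogeneity and monotonicity, PS = (p₁ − p₀) / (1 − p₀).
PS = (0.668 − 0.0685) / (1 − 0.0685) = 0.5995 / 0.9315 ≈ 0.6436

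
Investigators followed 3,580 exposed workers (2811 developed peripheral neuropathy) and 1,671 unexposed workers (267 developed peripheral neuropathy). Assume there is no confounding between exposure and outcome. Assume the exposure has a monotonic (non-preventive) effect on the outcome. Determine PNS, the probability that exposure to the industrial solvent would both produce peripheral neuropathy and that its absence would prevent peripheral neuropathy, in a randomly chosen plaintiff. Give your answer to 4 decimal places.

p₁ = P(outcome | exposed) = 2811/3580 = 0.7852
p₀ = P(outcome | unexposed) = 267/1671 = 0.15978
Under exogeneity and monotonicity, PNS = p₁ − p₀.
PNS = 0.7852 − 0.15978 = 0.62541

PNS ≈ 0.6254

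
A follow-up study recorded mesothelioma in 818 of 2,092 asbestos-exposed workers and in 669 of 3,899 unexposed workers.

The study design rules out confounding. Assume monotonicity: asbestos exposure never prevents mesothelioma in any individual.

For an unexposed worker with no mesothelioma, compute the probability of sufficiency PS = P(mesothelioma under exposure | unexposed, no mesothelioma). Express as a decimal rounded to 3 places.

p₁ = P(outcome | exposed) = 818/2092 = 0.39101
p₀ = P(outcome | unexposed) = 669/3899 = 0.17158
Under exogeneity and monotonicity, PS = (p₁ − p₀) / (1 − p₀).
PS = (0.39101 − 0.17158) / (1 − 0.17158) = 0.21943 / 0.82842 ≈ 0.2649

PS ≈ 0.265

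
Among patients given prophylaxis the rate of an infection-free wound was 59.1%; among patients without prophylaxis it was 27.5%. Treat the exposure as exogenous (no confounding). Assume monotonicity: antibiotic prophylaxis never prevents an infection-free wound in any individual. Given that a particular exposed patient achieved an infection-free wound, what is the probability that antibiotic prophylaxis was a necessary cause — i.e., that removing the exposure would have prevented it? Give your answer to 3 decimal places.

PN ≈ 0.535

p₁ = 0.591, p₀ = 0.275.
Under exogeneity and monotonicity, PN = (p₁ − p₀) / p₁.
PN = (0.591 − 0.275) / 0.591 = 0.316 / 0.591 ≈ 0.5347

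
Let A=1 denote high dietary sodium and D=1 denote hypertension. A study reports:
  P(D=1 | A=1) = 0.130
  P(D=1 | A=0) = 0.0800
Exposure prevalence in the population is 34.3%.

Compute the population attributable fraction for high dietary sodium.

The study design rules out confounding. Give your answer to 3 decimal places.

PAF ≈ 0.177

Let p₁ = 0.13, p₀ = 0.08.
Overall risk P(Y=1) = π·p₁ + (1−π)·p₀ = 0.343×0.13 + 0.657×0.08 = 0.09715.
Under exogeneity, PAF = [P(Y=1) − p₀] / P(Y=1).
PAF = (0.09715 − 0.08) / 0.09715 ≈ 0.1765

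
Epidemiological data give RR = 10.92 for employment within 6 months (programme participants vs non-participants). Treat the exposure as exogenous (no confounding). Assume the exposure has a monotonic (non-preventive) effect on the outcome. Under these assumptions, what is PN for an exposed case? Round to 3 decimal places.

Under exogeneity and monotonicity, PN = (RR − 1) / RR = 1 − 1/RR.
PN = (10.92 − 1) / 10.92 = 9.92 / 10.92 ≈ 0.9084

PN ≈ 0.908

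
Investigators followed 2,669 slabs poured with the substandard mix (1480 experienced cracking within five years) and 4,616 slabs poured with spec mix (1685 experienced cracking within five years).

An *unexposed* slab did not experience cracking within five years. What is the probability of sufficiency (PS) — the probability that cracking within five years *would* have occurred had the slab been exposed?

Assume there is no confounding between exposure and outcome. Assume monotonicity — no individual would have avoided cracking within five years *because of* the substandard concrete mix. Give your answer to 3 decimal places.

p₁ = P(outcome | exposed) = 1480/2669 = 0.55451
p₀ = P(outcome | unexposed) = 1685/4616 = 0.36503
Under exogeneity and monotonicity, PS = (p₁ − p₀) / (1 − p₀).
PS = (0.55451 − 0.36503) / (1 − 0.36503) = 0.18948 / 0.63497 ≈ 0.2984

PS ≈ 0.298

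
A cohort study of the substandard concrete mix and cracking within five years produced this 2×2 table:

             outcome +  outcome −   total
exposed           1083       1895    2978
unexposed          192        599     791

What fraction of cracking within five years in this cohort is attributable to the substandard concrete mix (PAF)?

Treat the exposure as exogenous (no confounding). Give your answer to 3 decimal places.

p₁ = P(outcome | exposed) = 1083/2978 = 0.36367
p₀ = P(outcome | unexposed) = 192/791 = 0.24273
Exposure prevalence π = 2978/3769 = 0.79013; overall risk P(Y=1) = 0.33829.
Under exogeneity, PAF = [P(Y=1) − p₀]/P(Y=1).
PAF = (0.33829 − 0.24273) / 0.33829 ≈ 0.2825

PAF ≈ 0.282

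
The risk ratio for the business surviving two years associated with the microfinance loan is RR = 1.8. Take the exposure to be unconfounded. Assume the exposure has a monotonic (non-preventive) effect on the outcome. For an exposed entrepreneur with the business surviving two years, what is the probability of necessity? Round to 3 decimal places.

PN ≈ 0.444

Under exogeneity and monotonicity, PN = (RR − 1) / RR = 1 − 1/RR.
PN = (1.8 − 1) / 1.8 = 0.8 / 1.8 ≈ 0.4444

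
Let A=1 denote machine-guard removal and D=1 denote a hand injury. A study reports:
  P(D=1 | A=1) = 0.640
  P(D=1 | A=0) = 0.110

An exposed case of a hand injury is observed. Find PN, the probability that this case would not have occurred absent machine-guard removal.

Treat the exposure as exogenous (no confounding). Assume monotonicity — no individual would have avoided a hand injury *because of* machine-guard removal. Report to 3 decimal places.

Let p₁ = 0.64, p₀ = 0.11.
Under exogeneity and monotonicity, PN = (p₁ − p₀) / p₁.
PN = (0.64 − 0.11) / 0.64 = 0.53 / 0.64 ≈ 0.8281

PN ≈ 0.828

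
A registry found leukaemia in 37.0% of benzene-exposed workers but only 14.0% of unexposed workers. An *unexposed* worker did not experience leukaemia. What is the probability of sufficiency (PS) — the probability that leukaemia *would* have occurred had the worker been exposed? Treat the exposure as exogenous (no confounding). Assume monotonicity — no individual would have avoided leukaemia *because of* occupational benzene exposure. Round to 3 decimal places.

PS ≈ 0.267

p₁ = 0.37, p₀ = 0.14.
Under exogeneity and monotonicity, PS = (p₁ − p₀) / (1 − p₀).
PS = (0.37 − 0.14) / (1 − 0.14) = 0.23 / 0.86 ≈ 0.2674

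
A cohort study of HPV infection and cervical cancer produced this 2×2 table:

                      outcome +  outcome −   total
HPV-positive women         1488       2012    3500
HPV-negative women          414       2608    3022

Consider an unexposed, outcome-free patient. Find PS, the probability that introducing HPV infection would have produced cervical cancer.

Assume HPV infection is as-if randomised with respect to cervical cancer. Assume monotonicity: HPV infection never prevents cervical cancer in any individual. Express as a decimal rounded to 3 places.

PS ≈ 0.334

p₁ = P(outcome | exposed) = 1488/3500 = 0.42514
p₀ = P(outcome | unexposed) = 414/3022 = 0.137
Under exogeneity and monotonicity, PS = (p₁ − p₀) / (1 − p₀).
PS = (0.42514 − 0.137) / (1 − 0.137) = 0.28815 / 0.863 ≈ 0.3339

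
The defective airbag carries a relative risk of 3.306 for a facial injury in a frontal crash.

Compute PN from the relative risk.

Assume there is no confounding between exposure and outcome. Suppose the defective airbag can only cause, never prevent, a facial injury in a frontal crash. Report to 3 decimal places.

PN ≈ 0.698

Under exogeneity and monotonicity, PN = (RR − 1) / RR = 1 − 1/RR.
PN = (3.306 − 1) / 3.306 = 2.306 / 3.306 ≈ 0.6975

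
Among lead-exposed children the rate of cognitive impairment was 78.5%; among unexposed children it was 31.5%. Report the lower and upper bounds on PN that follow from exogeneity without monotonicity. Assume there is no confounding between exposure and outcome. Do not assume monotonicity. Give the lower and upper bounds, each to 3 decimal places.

0.599 ≤ PN ≤ 0.873

p₁ = 0.785, p₀ = 0.315.
Under exogeneity alone the bounds on PN are max{0,(p₁−p₀)/p₁} ≤ PN ≤ min{1,(1−p₀)/p₁}.
  lower = (p₁ − p₀)/p₁ = 0.47 / 0.785 ≈ 0.5987
  upper = min{1, (1 − p₀)/p₁} = 0.685 / 0.785 ≈ 0.8726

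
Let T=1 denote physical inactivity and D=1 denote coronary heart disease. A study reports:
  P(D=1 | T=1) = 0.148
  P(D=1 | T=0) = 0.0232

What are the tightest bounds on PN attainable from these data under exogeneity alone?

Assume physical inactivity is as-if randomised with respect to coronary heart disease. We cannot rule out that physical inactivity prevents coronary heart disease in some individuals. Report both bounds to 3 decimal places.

Let p₁ = 0.148, p₀ = 0.0232.
Under exogeneity alone the bounds on PN are max{0,(p₁−p₀)/p₁} ≤ PN ≤ min{1,(1−p₀)/p₁}.
  lower = (p₁ − p₀)/p₁ = 0.1248 / 0.148 ≈ 0.8432
  upper = min{1, (1 − p₀)/p₁} = 0.9768 / 0.148 ≈ 6.6000 → capped at 1

0.843 ≤ PN ≤ 1.000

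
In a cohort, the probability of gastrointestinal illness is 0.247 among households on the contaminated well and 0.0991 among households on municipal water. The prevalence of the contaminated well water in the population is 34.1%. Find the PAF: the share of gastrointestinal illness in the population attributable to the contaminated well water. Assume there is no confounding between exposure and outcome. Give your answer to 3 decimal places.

Let p₁ = 0.247, p₀ = 0.0991.
Overall risk P(Y=1) = π·p₁ + (1−π)·p₀ = 0.341×0.247 + 0.659×0.0991 = 0.14953.
Under exogeneity, PAF = [P(Y=1) − p₀] / P(Y=1).
PAF = (0.14953 − 0.0991) / 0.14953 ≈ 0.3373

PAF ≈ 0.337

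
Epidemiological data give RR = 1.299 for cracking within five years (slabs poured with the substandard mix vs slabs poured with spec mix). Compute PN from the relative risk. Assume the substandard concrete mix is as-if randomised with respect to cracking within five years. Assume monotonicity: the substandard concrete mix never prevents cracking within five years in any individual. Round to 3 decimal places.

Under exogeneity and monotonicity, PN = (RR − 1) / RR = 1 − 1/RR.
PN = (1.299 − 1) / 1.299 = 0.299 / 1.299 ≈ 0.2302

PN ≈ 0.230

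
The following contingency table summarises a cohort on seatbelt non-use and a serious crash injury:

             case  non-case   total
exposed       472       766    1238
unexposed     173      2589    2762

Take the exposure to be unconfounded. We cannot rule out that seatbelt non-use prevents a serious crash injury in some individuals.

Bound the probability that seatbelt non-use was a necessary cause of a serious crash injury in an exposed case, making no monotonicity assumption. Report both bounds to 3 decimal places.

0.836 ≤ PN ≤ 1.000

p₁ = P(outcome | exposed) = 472/1238 = 0.38126
p₀ = P(outcome | unexposed) = 173/2762 = 0.062636
Under exogeneity alone the bounds on PN are max{0,(p₁−p₀)/p₁} ≤ PN ≤ min{1,(1−p₀)/p₁}.
  lower = (p₁ − p₀)/p₁ = 0.31862 / 0.38126 ≈ 0.8357
  upper = min{1, (1 − p₀)/p₁} = 0.93736 / 0.38126 ≈ 2.4586 → capped at 1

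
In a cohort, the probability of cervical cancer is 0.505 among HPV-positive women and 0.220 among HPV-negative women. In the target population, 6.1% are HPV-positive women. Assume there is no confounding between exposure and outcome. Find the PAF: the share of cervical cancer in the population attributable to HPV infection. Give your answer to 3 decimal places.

Let p₁ = 0.505, p₀ = 0.22.
Overall risk P(Y=1) = π·p₁ + (1−π)·p₀ = 0.061×0.505 + 0.939×0.22 = 0.23739.
Under exogeneity, PAF = [P(Y=1) − p₀] / P(Y=1).
PAF = (0.23739 − 0.22) / 0.23739 ≈ 0.0732

PAF ≈ 0.073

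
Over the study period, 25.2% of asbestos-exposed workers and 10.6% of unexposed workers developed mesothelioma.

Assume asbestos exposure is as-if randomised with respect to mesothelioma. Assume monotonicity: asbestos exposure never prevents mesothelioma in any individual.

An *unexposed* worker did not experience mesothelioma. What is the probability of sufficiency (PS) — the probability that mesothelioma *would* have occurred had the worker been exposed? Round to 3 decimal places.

p₁ = 0.252, p₀ = 0.106.
Under exogeneity and monotonicity, PS = (p₁ − p₀) / (1 − p₀).
PS = (0.252 − 0.106) / (1 − 0.106) = 0.146 / 0.894 ≈ 0.1633

PS ≈ 0.163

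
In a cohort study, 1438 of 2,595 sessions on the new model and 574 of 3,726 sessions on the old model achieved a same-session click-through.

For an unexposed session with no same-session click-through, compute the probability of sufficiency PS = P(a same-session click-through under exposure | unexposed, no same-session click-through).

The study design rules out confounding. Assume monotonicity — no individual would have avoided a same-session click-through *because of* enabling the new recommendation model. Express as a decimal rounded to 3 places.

PS ≈ 0.473

p₁ = P(outcome | exposed) = 1438/2595 = 0.55414
p₀ = P(outcome | unexposed) = 574/3726 = 0.15405
Under exogeneity and monotonicity, PS = (p₁ − p₀) / (1 − p₀).
PS = (0.55414 − 0.15405) / (1 − 0.15405) = 0.40009 / 0.84595 ≈ 0.4729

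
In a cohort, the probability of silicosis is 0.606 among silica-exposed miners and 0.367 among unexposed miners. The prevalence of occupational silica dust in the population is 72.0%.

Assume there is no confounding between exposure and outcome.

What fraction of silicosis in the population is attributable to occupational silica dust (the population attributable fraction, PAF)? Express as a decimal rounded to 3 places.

PAF ≈ 0.319

Let p₁ = 0.606, p₀ = 0.367.
Overall risk P(Y=1) = π·p₁ + (1−π)·p₀ = 0.72×0.606 + 0.28×0.367 = 0.53908.
Under exogeneity, PAF = [P(Y=1) − p₀] / P(Y=1).
PAF = (0.53908 − 0.367) / 0.53908 ≈ 0.3192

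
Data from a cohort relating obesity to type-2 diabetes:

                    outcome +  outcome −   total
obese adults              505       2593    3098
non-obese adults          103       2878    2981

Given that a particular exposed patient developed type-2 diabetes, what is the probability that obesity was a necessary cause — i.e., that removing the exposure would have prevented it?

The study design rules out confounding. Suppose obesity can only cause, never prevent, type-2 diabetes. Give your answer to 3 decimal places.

PN ≈ 0.788

p₁ = P(outcome | exposed) = 505/3098 = 0.16301
p₀ = P(outcome | unexposed) = 103/2981 = 0.034552
Under exogeneity and monotonicity, PN = (p₁ − p₀) / p₁.
PN = (0.16301 − 0.034552) / 0.16301 = 0.12846 / 0.16301 ≈ 0.7880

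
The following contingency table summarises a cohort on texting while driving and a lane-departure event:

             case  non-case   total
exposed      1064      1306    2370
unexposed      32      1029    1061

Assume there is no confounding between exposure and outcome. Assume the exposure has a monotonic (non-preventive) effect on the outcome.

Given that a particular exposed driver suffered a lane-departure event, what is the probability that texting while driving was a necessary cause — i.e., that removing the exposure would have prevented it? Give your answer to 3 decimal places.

p₁ = P(outcome | exposed) = 1064/2370 = 0.44895
p₀ = P(outcome | unexposed) = 32/1061 = 0.03016
Under exogeneity and monotonicity, PN = (p₁ − p₀)/p₁.
PN = (0.44895 − 0.03016) / 0.44895 ≈ 0.9328

PN ≈ 0.933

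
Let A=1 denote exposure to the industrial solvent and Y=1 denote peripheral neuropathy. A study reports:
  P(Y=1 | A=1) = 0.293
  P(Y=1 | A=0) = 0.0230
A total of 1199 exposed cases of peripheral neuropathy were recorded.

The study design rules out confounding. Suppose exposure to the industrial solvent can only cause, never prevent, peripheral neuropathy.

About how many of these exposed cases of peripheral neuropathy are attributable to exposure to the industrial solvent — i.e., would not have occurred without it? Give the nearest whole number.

Let p₁ = 0.293, p₀ = 0.023.
PN = (p₁ − p₀)/p₁ = (0.293 − 0.023) / 0.293 ≈ 0.92150.
Attributable cases ≈ PN × (exposed cases) = 0.92150 × 1199 ≈ 1104.88.

about 1105 cases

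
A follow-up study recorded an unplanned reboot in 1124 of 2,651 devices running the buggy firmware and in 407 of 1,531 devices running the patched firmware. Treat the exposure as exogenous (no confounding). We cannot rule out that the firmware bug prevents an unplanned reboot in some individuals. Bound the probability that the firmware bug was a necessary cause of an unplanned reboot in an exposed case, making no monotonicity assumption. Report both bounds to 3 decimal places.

p₁ = P(outcome | exposed) = 1124/2651 = 0.42399
p₀ = P(outcome | unexposed) = 407/1531 = 0.26584
Under exogeneity alone the bounds on PN are max{0,(p₁−p₀)/p₁} ≤ PN ≤ min{1,(1−p₀)/p₁}.
  lower = (p₁ − p₀)/p₁ = 0.15815 / 0.42399 ≈ 0.3730
  upper = min{1, (1 − p₀)/p₁} = 0.73416 / 0.42399 ≈ 1.7315 → capped at 1

0.373 ≤ PN ≤ 1.000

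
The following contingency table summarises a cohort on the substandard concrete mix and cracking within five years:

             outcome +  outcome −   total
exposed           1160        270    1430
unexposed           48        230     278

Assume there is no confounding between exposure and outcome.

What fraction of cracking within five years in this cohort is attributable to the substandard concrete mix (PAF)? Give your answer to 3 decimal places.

p₁ = P(outcome | exposed) = 1160/1430 = 0.81119
p₀ = P(outcome | unexposed) = 48/278 = 0.17266
Exposure prevalence π = 1430/1708 = 0.83724; overall risk P(Y=1) = 0.70726.
Under exogeneity, PAF = [P(Y=1) − p₀]/P(Y=1).
PAF = (0.70726 − 0.17266) / 0.70726 ≈ 0.7559

PAF ≈ 0.756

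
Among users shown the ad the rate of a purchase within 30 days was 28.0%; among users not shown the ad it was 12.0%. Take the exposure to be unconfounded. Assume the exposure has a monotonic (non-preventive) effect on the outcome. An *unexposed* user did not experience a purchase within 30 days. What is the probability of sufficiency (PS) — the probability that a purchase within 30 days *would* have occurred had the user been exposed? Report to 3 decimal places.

p₁ = 0.28, p₀ = 0.12.
Under exogeneity and monotonicity, PS = (p₁ − p₀) / (1 − p₀).
PS = (0.28 − 0.12) / (1 − 0.12) = 0.16 / 0.88 ≈ 0.1818

PS ≈ 0.182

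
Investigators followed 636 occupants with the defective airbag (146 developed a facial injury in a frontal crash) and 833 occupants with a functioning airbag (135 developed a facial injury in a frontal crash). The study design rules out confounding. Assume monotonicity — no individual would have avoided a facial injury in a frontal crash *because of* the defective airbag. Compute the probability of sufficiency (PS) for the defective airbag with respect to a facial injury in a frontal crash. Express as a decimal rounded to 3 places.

PS ≈ 0.081

p₁ = P(outcome | exposed) = 146/636 = 0.22956
p₀ = P(outcome | unexposed) = 135/833 = 0.16206
Under exogeneity and monotonicity, PS = (p₁ − p₀) / (1 − p₀).
PS = (0.22956 − 0.16206) / (1 − 0.16206) = 0.067495 / 0.83794 ≈ 0.0805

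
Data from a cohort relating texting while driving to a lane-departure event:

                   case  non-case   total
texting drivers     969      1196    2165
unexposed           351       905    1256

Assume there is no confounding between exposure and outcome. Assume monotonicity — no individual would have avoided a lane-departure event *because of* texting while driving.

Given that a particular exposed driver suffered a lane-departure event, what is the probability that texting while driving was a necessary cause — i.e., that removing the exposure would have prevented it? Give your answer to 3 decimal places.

PN ≈ 0.376

p₁ = P(outcome | exposed) = 969/2165 = 0.44758
p₀ = P(outcome | unexposed) = 351/1256 = 0.27946
Under exogeneity and monotonicity, PN = (p₁ − p₀)/p₁.
PN = (0.44758 − 0.27946) / 0.44758 ≈ 0.3756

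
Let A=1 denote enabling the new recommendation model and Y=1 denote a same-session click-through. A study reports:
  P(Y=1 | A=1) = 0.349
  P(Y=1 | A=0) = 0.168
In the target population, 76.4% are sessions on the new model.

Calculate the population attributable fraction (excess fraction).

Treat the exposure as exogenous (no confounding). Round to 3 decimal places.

PAF ≈ 0.451

Let p₁ = 0.349, p₀ = 0.168.
Overall risk P(Y=1) = π·p₁ + (1−π)·p₀ = 0.764×0.349 + 0.236×0.168 = 0.30628.
Under exogeneity, PAF = [P(Y=1) − p₀] / P(Y=1).
PAF = (0.30628 − 0.168) / 0.30628 ≈ 0.4515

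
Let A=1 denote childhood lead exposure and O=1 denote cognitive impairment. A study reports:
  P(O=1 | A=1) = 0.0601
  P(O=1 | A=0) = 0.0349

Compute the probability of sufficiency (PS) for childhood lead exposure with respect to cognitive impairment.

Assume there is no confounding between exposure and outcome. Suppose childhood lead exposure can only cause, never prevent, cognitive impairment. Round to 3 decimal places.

Let p₁ = 0.0601, p₀ = 0.0349.
Under exogeneity and monotonicity, PS = (p₁ − p₀) / (1 − p₀).
PS = (0.0601 − 0.0349) / (1 − 0.0349) = 0.0252 / 0.9651 ≈ 0.0261

PS ≈ 0.026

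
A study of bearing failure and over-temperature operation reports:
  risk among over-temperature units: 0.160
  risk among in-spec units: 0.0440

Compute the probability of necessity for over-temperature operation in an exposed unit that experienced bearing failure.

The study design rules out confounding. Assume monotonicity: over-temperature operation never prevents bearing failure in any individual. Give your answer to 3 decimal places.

Let p₁ = 0.16, p₀ = 0.044.
Under exogeneity and monotonicity, PN = (p₁ − p₀) / p₁.
PN = (0.16 − 0.044) / 0.16 = 0.116 / 0.16 ≈ 0.7250

PN ≈ 0.725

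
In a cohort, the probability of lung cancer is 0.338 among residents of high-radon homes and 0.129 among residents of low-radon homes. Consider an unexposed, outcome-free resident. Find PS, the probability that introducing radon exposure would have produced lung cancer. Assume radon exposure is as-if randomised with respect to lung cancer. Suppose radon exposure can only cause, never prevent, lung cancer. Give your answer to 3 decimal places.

PS ≈ 0.240

Let p₁ = 0.338, p₀ = 0.129.
Under exogeneity and monotonicity, PS = (p₁ − p₀) / (1 − p₀).
PS = (0.338 − 0.129) / (1 − 0.129) = 0.209 / 0.871 ≈ 0.2400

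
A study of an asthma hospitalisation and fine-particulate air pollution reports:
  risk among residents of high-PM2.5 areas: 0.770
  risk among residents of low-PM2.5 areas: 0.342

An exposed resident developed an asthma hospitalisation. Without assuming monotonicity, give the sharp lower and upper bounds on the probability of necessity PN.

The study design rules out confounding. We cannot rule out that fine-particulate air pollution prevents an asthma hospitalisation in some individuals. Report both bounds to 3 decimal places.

Let p₁ = 0.77, p₀ = 0.342.
Under exogeneity alone the bounds on PN are max{0,(p₁−p₀)/p₁} ≤ PN ≤ min{1,(1−p₀)/p₁}.
  lower = (p₁ − p₀)/p₁ = 0.428 / 0.77 ≈ 0.5558
  upper = min{1, (1 − p₀)/p₁} = 0.658 / 0.77 ≈ 0.8545

0.556 ≤ PN ≤ 0.855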